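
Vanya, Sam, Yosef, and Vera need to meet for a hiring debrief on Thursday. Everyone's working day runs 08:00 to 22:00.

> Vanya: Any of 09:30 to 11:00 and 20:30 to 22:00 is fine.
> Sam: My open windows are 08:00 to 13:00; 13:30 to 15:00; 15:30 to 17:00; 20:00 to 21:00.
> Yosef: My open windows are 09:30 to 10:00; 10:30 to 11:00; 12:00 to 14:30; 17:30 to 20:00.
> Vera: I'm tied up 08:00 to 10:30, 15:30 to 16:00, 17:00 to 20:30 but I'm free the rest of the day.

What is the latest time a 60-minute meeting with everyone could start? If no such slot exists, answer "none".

none

Vanya free: 09:30-11:00, 20:30-22:00.
Sam free: 08:00-13:00, 13:30-15:00, 15:30-17:00, 20:00-21:00.
Yosef free: 09:30-10:00, 10:30-11:00, 12:00-14:30, 17:30-20:00.
Vera free: 10:30-15:30, 16:00-17:00, 20:30-22:00 (invert busy blocks within the working day).
Vanya ∩ Sam: 09:30-11:00, 20:30-21:00.
Vanya ∩ Sam ∩ Yosef: 09:30-10:00, 10:30-11:00.
Vanya ∩ Sam ∩ Yosef ∩ Vera: 10:30-11:00.
No common window is at least 60 minutes long.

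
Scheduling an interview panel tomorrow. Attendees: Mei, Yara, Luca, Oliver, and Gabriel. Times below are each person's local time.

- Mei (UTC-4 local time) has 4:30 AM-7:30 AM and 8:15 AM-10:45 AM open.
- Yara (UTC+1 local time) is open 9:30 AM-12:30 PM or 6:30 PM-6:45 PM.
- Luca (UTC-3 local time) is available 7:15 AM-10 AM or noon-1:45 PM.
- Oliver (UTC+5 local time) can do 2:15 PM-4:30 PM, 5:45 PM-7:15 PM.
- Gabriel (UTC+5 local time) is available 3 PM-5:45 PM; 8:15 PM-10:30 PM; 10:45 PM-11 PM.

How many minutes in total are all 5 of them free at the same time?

Mei in UTC: 08:30-11:30, 12:15-14:45 (add 4h to convert from UTC-4).
Yara in UTC: 08:30-11:30, 17:30-17:45 (subtract 1h to convert from UTC+1).
Luca in UTC: 10:15-13:00, 15:00-16:45 (add 3h to convert from UTC-3).
Oliver in UTC: 09:15-11:30, 12:45-14:15 (subtract 5h to convert from UTC+5).
Gabriel in UTC: 10:00-12:45, 15:15-17:30, 17:45-18:00 (subtract 5h to convert from UTC+5).
Mei ∩ Yara: 08:30-11:30.
Mei ∩ Yara ∩ Luca: 10:15-11:30.
Mei ∩ Yara ∩ Luca ∩ Oliver: 10:15-11:30.
Mei ∩ Yara ∩ Luca ∩ Oliver ∩ Gabriel: 10:15-11:30.
That's a single block of 75 minutes.

75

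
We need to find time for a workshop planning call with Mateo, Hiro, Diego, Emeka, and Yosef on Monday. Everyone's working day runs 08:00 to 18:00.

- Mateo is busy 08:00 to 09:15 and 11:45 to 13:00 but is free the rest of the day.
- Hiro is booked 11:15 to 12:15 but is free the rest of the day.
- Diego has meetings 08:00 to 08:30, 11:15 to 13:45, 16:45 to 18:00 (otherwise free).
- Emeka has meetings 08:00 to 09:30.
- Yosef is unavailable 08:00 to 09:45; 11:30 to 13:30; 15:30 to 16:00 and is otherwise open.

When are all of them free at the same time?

09:45-11:15, 13:45-15:30, 16:00-16:45

Mateo free: 09:15-11:45, 13:00-18:00 (invert busy blocks within the working day).
Hiro free: 08:00-11:15, 12:15-18:00 (invert busy blocks within the working day).
Diego free: 08:30-11:15, 13:45-16:45 (invert busy blocks within the working day).
Emeka free: 09:30-18:00 (invert busy blocks within the working day).
Yosef free: 09:45-11:30, 13:30-15:30, 16:00-18:00 (invert busy blocks within the working day).
Mateo ∩ Hiro: 09:15-11:15, 13:00-18:00.
Mateo ∩ Hiro ∩ Diego: 09:15-11:15, 13:45-16:45.
Mateo ∩ Hiro ∩ Diego ∩ Emeka: 09:30-11:15, 13:45-16:45.
Mateo ∩ Hiro ∩ Diego ∩ Emeka ∩ Yosef: 09:45-11:15, 13:45-15:30, 16:00-16:45.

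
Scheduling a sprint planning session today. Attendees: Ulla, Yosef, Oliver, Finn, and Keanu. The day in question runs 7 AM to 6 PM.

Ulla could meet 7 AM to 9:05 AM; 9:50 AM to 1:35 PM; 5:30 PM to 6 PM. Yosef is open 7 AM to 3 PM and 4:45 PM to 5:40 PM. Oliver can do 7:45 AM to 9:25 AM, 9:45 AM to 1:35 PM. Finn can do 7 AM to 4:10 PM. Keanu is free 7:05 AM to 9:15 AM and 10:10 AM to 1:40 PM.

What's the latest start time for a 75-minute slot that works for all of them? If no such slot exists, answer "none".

12:20

Ulla ∩ Yosef: 07:00-09:05, 09:50-13:35, 17:30-17:40.
Ulla ∩ Yosef ∩ Oliver: 07:45-09:05, 09:50-13:35.
Ulla ∩ Yosef ∩ Oliver ∩ Finn: 07:45-09:05, 09:50-13:35.
Ulla ∩ Yosef ∩ Oliver ∩ Finn ∩ Keanu: 07:45-09:05, 10:10-13:35.
The last common window of at least 75 minutes is 10:10-13:35; a 75-minute meeting can start as late as 12:20 and still end by 13:35.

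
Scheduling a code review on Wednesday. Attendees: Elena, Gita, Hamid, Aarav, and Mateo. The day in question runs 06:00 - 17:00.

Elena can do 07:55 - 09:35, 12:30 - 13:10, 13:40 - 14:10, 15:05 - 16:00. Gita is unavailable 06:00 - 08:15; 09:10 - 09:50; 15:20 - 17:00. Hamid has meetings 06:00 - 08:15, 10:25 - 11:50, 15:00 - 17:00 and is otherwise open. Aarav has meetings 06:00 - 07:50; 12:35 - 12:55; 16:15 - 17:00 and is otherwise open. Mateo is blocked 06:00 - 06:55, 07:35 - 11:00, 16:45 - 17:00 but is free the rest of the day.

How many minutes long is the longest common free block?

30

Elena free: 07:55-09:35, 12:30-13:10, 13:40-14:10, 15:05-16:00.
Gita free: 08:15-09:10, 09:50-15:20 (invert busy blocks within the working day).
Hamid free: 08:15-10:25, 11:50-15:00 (invert busy blocks within the working day).
Aarav free: 07:50-12:35, 12:55-16:15 (invert busy blocks within the working day).
Mateo free: 06:55-07:35, 11:00-16:45 (invert busy blocks within the working day).
Elena ∩ Gita: 08:15-09:10, 12:30-13:10, 13:40-14:10, 15:05-15:20.
Elena ∩ Gita ∩ Hamid: 08:15-09:10, 12:30-13:10, 13:40-14:10.
Elena ∩ Gita ∩ Hamid ∩ Aarav: 08:15-09:10, 12:30-12:35, 12:55-13:10, 13:40-14:10.
Elena ∩ Gita ∩ Hamid ∩ Aarav ∩ Mateo: 12:30-12:35, 12:55-13:10, 13:40-14:10.
The longest is 13:40-14:10 at 30 minutes.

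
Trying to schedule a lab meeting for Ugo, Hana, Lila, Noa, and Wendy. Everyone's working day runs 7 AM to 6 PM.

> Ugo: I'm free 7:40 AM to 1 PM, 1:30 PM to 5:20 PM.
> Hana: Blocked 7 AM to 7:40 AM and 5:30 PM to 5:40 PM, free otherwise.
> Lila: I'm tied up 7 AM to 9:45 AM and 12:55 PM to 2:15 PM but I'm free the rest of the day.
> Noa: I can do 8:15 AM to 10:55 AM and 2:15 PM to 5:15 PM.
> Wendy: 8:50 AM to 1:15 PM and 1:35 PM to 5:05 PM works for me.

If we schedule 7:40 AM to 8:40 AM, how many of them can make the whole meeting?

2

Ugo free: 07:40-13:00, 13:30-17:20.
Hana free: 07:40-17:30, 17:40-18:00 (invert busy blocks within the working day).
Lila free: 09:45-12:55, 14:15-18:00 (invert busy blocks within the working day).
Noa free: 08:15-10:55, 14:15-17:15.
Wendy free: 08:50-13:15, 13:35-17:05.
Ugo and Hana can make the full 07:40-08:40 slot — that's 2.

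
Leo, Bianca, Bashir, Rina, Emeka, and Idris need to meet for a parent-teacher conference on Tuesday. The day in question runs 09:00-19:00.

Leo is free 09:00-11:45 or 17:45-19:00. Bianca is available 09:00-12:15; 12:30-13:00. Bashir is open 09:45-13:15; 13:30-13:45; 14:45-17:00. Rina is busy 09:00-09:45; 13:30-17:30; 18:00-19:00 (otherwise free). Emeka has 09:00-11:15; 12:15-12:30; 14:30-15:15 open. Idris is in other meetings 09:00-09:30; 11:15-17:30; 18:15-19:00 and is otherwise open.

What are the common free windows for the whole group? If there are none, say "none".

Leo free: 09:00-11:45, 17:45-19:00.
Bianca free: 09:00-12:15, 12:30-13:00.
Bashir free: 09:45-13:15, 13:30-13:45, 14:45-17:00.
Rina free: 09:45-13:30, 17:30-18:00 (invert busy blocks within the working day).
Emeka free: 09:00-11:15, 12:15-12:30, 14:30-15:15.
Idris free: 09:30-11:15, 17:30-18:15 (invert busy blocks within the working day).
Leo ∩ Bianca: 09:00-11:45.
Leo ∩ Bianca ∩ Bashir: 09:45-11:45.
Leo ∩ Bianca ∩ Bashir ∩ Rina: 09:45-11:45.
Leo ∩ Bianca ∩ Bashir ∩ Rina ∩ Emeka: 09:45-11:15.
Leo ∩ Bianca ∩ Bashir ∩ Rina ∩ Emeka ∩ Idris: 09:45-11:15.
So the common availability across everyone is 09:45-11:15.

09:45-11:15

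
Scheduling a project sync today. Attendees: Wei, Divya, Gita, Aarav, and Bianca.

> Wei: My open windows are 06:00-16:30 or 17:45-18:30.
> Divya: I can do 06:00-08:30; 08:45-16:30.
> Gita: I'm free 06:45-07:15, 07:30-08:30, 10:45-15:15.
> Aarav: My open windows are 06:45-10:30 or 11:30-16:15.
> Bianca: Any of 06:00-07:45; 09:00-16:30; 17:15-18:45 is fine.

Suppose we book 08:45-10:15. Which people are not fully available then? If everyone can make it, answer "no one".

Bianca, Gita

Wei: free for 08:45-10:15. Divya: free for 08:45-10:15. Gita: not fully free for 08:45-10:15. Aarav: free for 08:45-10:15. Bianca: not fully free for 08:45-10:15.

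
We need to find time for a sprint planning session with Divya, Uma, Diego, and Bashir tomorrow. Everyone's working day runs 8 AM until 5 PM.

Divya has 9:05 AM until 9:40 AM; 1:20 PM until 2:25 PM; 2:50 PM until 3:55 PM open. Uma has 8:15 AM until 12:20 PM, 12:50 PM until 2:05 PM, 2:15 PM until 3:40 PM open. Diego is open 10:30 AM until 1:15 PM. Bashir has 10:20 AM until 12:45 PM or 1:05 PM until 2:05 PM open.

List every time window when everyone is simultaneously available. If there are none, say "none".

Divya ∩ Uma: 09:05-09:40, 13:20-14:05, 14:15-14:25, 14:50-15:40.
Divya ∩ Uma ∩ Diego: ∅.
Divya ∩ Uma ∩ Diego ∩ Bashir: ∅.
There is no time when everyone is free.

none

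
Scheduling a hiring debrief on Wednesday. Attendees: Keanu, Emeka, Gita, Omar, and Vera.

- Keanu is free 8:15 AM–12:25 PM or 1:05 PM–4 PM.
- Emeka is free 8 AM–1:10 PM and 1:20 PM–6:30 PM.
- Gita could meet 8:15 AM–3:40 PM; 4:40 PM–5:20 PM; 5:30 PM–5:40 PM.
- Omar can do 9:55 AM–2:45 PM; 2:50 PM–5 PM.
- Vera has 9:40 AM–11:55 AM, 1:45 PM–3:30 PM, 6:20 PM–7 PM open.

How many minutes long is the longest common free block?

120

Keanu ∩ Emeka: 08:15-12:25, 13:05-13:10, 13:20-16:00.
Keanu ∩ Emeka ∩ Gita: 08:15-12:25, 13:05-13:10, 13:20-15:40.
Keanu ∩ Emeka ∩ Gita ∩ Omar: 09:55-12:25, 13:05-13:10, 13:20-14:45, 14:50-15:40.
Keanu ∩ Emeka ∩ Gita ∩ Omar ∩ Vera: 09:55-11:55, 13:45-14:45, 14:50-15:30.
The longest is 09:55-11:55 at 120 minutes.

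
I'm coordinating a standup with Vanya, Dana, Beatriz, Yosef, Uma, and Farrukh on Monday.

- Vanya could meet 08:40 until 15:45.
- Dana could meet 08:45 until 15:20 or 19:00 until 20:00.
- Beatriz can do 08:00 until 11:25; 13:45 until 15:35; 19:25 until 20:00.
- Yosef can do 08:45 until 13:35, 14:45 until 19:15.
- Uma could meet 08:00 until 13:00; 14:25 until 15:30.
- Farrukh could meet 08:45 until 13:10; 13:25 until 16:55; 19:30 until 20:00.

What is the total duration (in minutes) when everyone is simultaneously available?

195

Vanya ∩ Dana: 08:45-15:20.
Vanya ∩ Dana ∩ Beatriz: 08:45-11:25, 13:45-15:20.
Vanya ∩ Dana ∩ Beatriz ∩ Yosef: 08:45-11:25, 14:45-15:20.
Vanya ∩ Dana ∩ Beatriz ∩ Yosef ∩ Uma: 08:45-11:25, 14:45-15:20.
Vanya ∩ Dana ∩ Beatriz ∩ Yosef ∩ Uma ∩ Farrukh: 08:45-11:25, 14:45-15:20.
So the common availability across everyone is 08:45-11:25, 14:45-15:20.
Summing the common windows: 160 + 35 = 195 minutes.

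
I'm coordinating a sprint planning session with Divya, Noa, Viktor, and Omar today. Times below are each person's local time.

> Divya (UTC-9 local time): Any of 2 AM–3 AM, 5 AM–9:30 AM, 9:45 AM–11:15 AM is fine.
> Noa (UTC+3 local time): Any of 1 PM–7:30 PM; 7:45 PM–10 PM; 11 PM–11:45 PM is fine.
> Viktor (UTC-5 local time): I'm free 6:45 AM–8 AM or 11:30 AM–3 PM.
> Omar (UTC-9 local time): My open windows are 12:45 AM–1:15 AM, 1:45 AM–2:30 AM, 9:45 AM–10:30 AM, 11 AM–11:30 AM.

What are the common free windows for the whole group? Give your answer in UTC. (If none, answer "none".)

18:45-19:00

Divya in UTC: 11:00-12:00, 14:00-18:30, 18:45-20:15 (add 9h to convert from UTC-9).
Noa in UTC: 10:00-16:30, 16:45-19:00, 20:00-20:45 (subtract 3h to convert from UTC+3).
Viktor in UTC: 11:45-13:00, 16:30-20:00 (add 5h to convert from UTC-5).
Omar in UTC: 09:45-10:15, 10:45-11:30, 18:45-19:30, 20:00-20:30 (add 9h to convert from UTC-9).
Divya ∩ Noa: 11:00-12:00, 14:00-16:30, 16:45-18:30, 18:45-19:00, 20:00-20:15.
Divya ∩ Noa ∩ Viktor: 11:45-12:00, 16:45-18:30, 18:45-19:00.
Divya ∩ Noa ∩ Viktor ∩ Omar: 18:45-19:00.
So the common availability across everyone is 18:45-19:00.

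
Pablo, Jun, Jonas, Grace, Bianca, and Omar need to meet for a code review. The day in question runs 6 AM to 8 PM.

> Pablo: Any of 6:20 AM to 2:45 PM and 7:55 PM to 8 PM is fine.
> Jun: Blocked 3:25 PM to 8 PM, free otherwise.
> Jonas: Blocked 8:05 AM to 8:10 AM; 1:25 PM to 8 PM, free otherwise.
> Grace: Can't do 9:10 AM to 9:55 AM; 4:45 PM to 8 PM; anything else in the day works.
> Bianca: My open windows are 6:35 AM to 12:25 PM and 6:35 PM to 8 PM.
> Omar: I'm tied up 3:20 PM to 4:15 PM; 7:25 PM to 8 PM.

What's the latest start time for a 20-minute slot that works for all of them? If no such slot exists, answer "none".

12:05

Pablo free: 06:20-14:45, 19:55-20:00.
Jun free: 06:00-15:25 (invert busy blocks within the working day).
Jonas free: 06:00-08:05, 08:10-13:25 (invert busy blocks within the working day).
Grace free: 06:00-09:10, 09:55-16:45 (invert busy blocks within the working day).
Bianca free: 06:35-12:25, 18:35-20:00.
Omar free: 06:00-15:20, 16:15-19:25 (invert busy blocks within the working day).
Pablo ∩ Jun: 06:20-14:45.
Pablo ∩ Jun ∩ Jonas: 06:20-08:05, 08:10-13:25.
Pablo ∩ Jun ∩ Jonas ∩ Grace: 06:20-08:05, 08:10-09:10, 09:55-13:25.
Pablo ∩ Jun ∩ Jonas ∩ Grace ∩ Bianca: 06:35-08:05, 08:10-09:10, 09:55-12:25.
Pablo ∩ Jun ∩ Jonas ∩ Grace ∩ Bianca ∩ Omar: 06:35-08:05, 08:10-09:10, 09:55-12:25.
The last common window of at least 20 minutes is 09:55-12:25; a 20-minute meeting can start as late as 12:05 and still end by 12:25.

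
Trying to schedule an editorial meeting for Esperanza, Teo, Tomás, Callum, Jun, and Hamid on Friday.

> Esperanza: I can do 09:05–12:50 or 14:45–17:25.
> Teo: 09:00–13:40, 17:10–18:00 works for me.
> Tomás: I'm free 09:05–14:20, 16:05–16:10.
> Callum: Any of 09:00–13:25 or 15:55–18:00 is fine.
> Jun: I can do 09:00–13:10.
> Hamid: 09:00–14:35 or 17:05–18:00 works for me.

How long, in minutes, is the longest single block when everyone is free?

225

Esperanza ∩ Teo: 09:05-12:50, 17:10-17:25.
Esperanza ∩ Teo ∩ Tomás: 09:05-12:50.
Esperanza ∩ Teo ∩ Tomás ∩ Callum: 09:05-12:50.
Esperanza ∩ Teo ∩ Tomás ∩ Callum ∩ Jun: 09:05-12:50.
Esperanza ∩ Teo ∩ Tomás ∩ Callum ∩ Jun ∩ Hamid: 09:05-12:50.
Those are the intersection windows.
The longest is 09:05-12:50 at 225 minutes.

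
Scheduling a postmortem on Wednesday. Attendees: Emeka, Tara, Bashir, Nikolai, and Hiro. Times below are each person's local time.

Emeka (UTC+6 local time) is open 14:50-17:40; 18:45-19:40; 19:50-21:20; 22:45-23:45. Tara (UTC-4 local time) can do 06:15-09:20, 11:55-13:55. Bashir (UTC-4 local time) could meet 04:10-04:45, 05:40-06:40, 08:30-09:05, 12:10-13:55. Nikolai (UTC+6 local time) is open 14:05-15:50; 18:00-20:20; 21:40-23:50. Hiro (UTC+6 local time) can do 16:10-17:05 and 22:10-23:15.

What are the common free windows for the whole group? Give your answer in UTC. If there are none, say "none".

Emeka in UTC: 08:50-11:40, 12:45-13:40, 13:50-15:20, 16:45-17:45 (subtract 6h to convert from UTC+6).
Tara in UTC: 10:15-13:20, 15:55-17:55 (add 4h to convert from UTC-4).
Bashir in UTC: 08:10-08:45, 09:40-10:40, 12:30-13:05, 16:10-17:55 (add 4h to convert from UTC-4).
Nikolai in UTC: 08:05-09:50, 12:00-14:20, 15:40-17:50 (subtract 6h to convert from UTC+6).
Hiro in UTC: 10:10-11:05, 16:10-17:15 (subtract 6h to convert from UTC+6).
Emeka ∩ Tara: 10:15-11:40, 12:45-13:20, 16:45-17:45.
Emeka ∩ Tara ∩ Bashir: 10:15-10:40, 12:45-13:05, 16:45-17:45.
Emeka ∩ Tara ∩ Bashir ∩ Nikolai: 12:45-13:05, 16:45-17:45.
Emeka ∩ Tara ∩ Bashir ∩ Nikolai ∩ Hiro: 16:45-17:15.

16:45-17:15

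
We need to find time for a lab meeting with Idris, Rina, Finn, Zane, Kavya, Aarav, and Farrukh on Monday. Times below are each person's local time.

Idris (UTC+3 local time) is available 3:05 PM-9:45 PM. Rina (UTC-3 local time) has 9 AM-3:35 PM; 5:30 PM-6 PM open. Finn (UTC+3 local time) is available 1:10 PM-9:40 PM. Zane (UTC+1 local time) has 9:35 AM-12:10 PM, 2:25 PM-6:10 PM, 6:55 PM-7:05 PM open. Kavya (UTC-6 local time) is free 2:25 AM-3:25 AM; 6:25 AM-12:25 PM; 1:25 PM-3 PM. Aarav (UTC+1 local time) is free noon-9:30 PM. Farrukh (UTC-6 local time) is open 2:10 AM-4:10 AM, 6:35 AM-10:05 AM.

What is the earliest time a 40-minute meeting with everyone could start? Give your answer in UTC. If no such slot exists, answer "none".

13:25

Idris in UTC: 12:05-18:45 (subtract 3h to convert from UTC+3).
Rina in UTC: 12:00-18:35, 20:30-21:00 (add 3h to convert from UTC-3).
Finn in UTC: 10:10-18:40 (subtract 3h to convert from UTC+3).
Zane in UTC: 08:35-11:10, 13:25-17:10, 17:55-18:05 (subtract 1h to convert from UTC+1).
Kavya in UTC: 08:25-09:25, 12:25-18:25, 19:25-21:00 (add 6h to convert from UTC-6).
Aarav in UTC: 11:00-20:30 (subtract 1h to convert from UTC+1).
Farrukh in UTC: 08:10-10:10, 12:35-16:05 (add 6h to convert from UTC-6).
Idris ∩ Rina: 12:05-18:35.
Idris ∩ Rina ∩ Finn: 12:05-18:35.
Idris ∩ Rina ∩ Finn ∩ Zane: 13:25-17:10, 17:55-18:05.
Idris ∩ Rina ∩ Finn ∩ Zane ∩ Kavya: 13:25-17:10, 17:55-18:05.
Idris ∩ Rina ∩ Finn ∩ Zane ∩ Kavya ∩ Aarav: 13:25-17:10, 17:55-18:05.
Idris ∩ Rina ∩ Finn ∩ Zane ∩ Kavya ∩ Aarav ∩ Farrukh: 13:25-16:05.
Those are the intersection windows.
The first common window of at least 40 minutes is 13:25-16:05, so the earliest start is 13:25.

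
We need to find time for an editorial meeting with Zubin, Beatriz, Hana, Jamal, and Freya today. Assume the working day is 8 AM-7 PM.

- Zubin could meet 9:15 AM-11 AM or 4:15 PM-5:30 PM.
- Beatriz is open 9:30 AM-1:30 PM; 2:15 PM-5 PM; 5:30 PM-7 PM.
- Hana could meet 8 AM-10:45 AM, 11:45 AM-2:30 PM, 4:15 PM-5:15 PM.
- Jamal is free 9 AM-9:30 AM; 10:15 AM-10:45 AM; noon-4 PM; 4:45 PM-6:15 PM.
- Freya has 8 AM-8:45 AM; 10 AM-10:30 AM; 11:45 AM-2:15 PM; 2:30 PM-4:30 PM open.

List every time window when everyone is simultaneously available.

Zubin ∩ Beatriz: 09:30-11:00, 16:15-17:00.
Zubin ∩ Beatriz ∩ Hana: 09:30-10:45, 16:15-17:00.
Zubin ∩ Beatriz ∩ Hana ∩ Jamal: 10:15-10:45, 16:45-17:00.
Zubin ∩ Beatriz ∩ Hana ∩ Jamal ∩ Freya: 10:15-10:30.

10:15-10:30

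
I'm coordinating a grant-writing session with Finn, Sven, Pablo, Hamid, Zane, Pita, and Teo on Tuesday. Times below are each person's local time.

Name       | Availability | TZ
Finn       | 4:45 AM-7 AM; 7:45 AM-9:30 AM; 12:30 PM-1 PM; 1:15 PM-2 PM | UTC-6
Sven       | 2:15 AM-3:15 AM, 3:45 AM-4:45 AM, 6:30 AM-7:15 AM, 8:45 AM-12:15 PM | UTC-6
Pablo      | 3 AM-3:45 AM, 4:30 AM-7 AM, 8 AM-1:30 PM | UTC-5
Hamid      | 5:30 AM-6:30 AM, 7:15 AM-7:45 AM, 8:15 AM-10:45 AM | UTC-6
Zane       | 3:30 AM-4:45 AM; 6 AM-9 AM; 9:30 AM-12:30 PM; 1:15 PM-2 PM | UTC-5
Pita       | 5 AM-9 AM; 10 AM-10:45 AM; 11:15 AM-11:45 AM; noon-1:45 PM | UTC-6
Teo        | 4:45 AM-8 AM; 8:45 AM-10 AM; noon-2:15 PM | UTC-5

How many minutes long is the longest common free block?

Finn in UTC: 10:45-13:00, 13:45-15:30, 18:30-19:00, 19:15-20:00 (add 6h to convert from UTC-6).
Sven in UTC: 08:15-09:15, 09:45-10:45, 12:30-13:15, 14:45-18:15 (add 6h to convert from UTC-6).
Pablo in UTC: 08:00-08:45, 09:30-12:00, 13:00-18:30 (add 5h to convert from UTC-5).
Hamid in UTC: 11:30-12:30, 13:15-13:45, 14:15-16:45 (add 6h to convert from UTC-6).
Zane in UTC: 08:30-09:45, 11:00-14:00, 14:30-17:30, 18:15-19:00 (add 5h to convert from UTC-5).
Pita in UTC: 11:00-15:00, 16:00-16:45, 17:15-17:45, 18:00-19:45 (add 6h to convert from UTC-6).
Teo in UTC: 09:45-13:00, 13:45-15:00, 17:00-19:15 (add 5h to convert from UTC-5).
Finn ∩ Sven: 12:30-13:00, 14:45-15:30.
Finn ∩ Sven ∩ Pablo: 14:45-15:30.
Finn ∩ Sven ∩ Pablo ∩ Hamid: 14:45-15:30.
Finn ∩ Sven ∩ Pablo ∩ Hamid ∩ Zane: 14:45-15:30.
Finn ∩ Sven ∩ Pablo ∩ Hamid ∩ Zane ∩ Pita: 14:45-15:00.
Finn ∩ Sven ∩ Pablo ∩ Hamid ∩ Zane ∩ Pita ∩ Teo: 14:45-15:00.
Those are the intersection windows.
The longest is 14:45-15:00 at 15 minutes.

15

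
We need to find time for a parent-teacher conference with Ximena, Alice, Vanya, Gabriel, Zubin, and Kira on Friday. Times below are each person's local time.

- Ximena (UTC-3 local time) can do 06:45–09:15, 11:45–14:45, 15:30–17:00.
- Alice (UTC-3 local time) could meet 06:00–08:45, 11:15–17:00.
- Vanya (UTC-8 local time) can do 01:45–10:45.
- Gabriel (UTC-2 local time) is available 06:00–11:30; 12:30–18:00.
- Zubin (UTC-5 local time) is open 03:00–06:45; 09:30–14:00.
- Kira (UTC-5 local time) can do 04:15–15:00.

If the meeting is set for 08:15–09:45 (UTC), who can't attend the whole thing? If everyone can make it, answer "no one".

Ximena in UTC: 09:45-12:15, 14:45-17:45, 18:30-20:00 (add 3h to convert from UTC-3).
Alice in UTC: 09:00-11:45, 14:15-20:00 (add 3h to convert from UTC-3).
Vanya in UTC: 09:45-18:45 (add 8h to convert from UTC-8).
Gabriel in UTC: 08:00-13:30, 14:30-20:00 (add 2h to convert from UTC-2).
Zubin in UTC: 08:00-11:45, 14:30-19:00 (add 5h to convert from UTC-5).
Kira in UTC: 09:15-20:00 (add 5h to convert from UTC-5).
Ximena: not fully free for 08:15-09:45. Alice: not fully free for 08:15-09:45. Vanya: not fully free for 08:15-09:45. Gabriel: free for 08:15-09:45. Zubin: free for 08:15-09:45. Kira: not fully free for 08:15-09:45.

Alice, Kira, Vanya, Ximena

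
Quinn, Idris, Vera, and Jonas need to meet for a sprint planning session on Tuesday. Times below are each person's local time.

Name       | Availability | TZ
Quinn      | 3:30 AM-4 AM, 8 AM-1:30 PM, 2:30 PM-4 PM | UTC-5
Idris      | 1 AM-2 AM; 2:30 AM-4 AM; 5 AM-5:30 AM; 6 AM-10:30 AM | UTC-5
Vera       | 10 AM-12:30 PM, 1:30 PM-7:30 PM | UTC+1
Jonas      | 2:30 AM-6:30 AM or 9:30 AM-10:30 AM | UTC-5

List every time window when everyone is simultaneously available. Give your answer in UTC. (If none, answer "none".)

Quinn in UTC: 08:30-09:00, 13:00-18:30, 19:30-21:00 (add 5h to convert from UTC-5).
Idris in UTC: 06:00-07:00, 07:30-09:00, 10:00-10:30, 11:00-15:30 (add 5h to convert from UTC-5).
Vera in UTC: 09:00-11:30, 12:30-18:30 (subtract 1h to convert from UTC+1).
Jonas in UTC: 07:30-11:30, 14:30-15:30 (add 5h to convert from UTC-5).
Quinn ∩ Idris: 08:30-09:00, 13:00-15:30.
Quinn ∩ Idris ∩ Vera: 13:00-15:30.
Quinn ∩ Idris ∩ Vera ∩ Jonas: 14:30-15:30.
So the common availability across everyone is 14:30-15:30.

14:30-15:30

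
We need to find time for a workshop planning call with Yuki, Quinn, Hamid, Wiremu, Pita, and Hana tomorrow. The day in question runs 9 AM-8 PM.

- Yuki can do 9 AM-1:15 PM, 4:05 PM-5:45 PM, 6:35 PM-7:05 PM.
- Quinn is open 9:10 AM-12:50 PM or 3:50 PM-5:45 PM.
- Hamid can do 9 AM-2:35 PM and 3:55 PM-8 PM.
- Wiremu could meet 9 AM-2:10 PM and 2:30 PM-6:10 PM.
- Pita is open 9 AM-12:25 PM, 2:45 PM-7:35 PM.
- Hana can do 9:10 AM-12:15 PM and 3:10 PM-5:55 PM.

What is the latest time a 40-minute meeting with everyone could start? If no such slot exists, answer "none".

17:05

Yuki ∩ Quinn: 09:10-12:50, 16:05-17:45.
Yuki ∩ Quinn ∩ Hamid: 09:10-12:50, 16:05-17:45.
Yuki ∩ Quinn ∩ Hamid ∩ Wiremu: 09:10-12:50, 16:05-17:45.
Yuki ∩ Quinn ∩ Hamid ∩ Wiremu ∩ Pita: 09:10-12:25, 16:05-17:45.
Yuki ∩ Quinn ∩ Hamid ∩ Wiremu ∩ Pita ∩ Hana: 09:10-12:15, 16:05-17:45.
So the common availability across everyone is 09:10-12:15, 16:05-17:45.
The last common window of at least 40 minutes is 16:05-17:45; a 40-minute meeting can start as late as 17:05 and still end by 17:45.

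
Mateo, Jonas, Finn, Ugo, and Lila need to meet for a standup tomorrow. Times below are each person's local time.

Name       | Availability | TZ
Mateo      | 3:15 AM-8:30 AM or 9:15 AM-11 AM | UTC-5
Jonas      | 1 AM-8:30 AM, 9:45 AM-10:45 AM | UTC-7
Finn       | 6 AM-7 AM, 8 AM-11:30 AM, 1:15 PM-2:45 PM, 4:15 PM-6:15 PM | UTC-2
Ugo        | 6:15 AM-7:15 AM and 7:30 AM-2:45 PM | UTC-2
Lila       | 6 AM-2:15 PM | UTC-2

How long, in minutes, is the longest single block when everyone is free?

210

Mateo in UTC: 08:15-13:30, 14:15-16:00 (add 5h to convert from UTC-5).
Jonas in UTC: 08:00-15:30, 16:45-17:45 (add 7h to convert from UTC-7).
Finn in UTC: 08:00-09:00, 10:00-13:30, 15:15-16:45, 18:15-20:15 (add 2h to convert from UTC-2).
Ugo in UTC: 08:15-09:15, 09:30-16:45 (add 2h to convert from UTC-2).
Lila in UTC: 08:00-16:15 (add 2h to convert from UTC-2).
Mateo ∩ Jonas: 08:15-13:30, 14:15-15:30.
Mateo ∩ Jonas ∩ Finn: 08:15-09:00, 10:00-13:30, 15:15-15:30.
Mateo ∩ Jonas ∩ Finn ∩ Ugo: 08:15-09:00, 10:00-13:30, 15:15-15:30.
Mateo ∩ Jonas ∩ Finn ∩ Ugo ∩ Lila: 08:15-09:00, 10:00-13:30, 15:15-15:30.
Those are the intersection windows.
The longest is 10:00-13:30 at 210 minutes.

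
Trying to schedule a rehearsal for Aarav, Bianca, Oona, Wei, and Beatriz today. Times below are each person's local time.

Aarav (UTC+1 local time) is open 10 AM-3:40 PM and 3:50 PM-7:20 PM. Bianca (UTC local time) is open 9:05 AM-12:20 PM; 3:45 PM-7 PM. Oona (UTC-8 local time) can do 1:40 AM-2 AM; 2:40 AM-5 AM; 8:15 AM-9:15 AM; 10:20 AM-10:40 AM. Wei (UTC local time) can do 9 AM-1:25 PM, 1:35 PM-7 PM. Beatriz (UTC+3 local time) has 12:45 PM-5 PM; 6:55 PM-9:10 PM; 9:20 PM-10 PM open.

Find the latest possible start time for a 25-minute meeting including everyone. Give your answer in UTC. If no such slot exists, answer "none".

16:50

Aarav in UTC: 09:00-14:40, 14:50-18:20 (subtract 1h to convert from UTC+1).
Bianca in UTC: 09:05-12:20, 15:45-19:00.
Oona in UTC: 09:40-10:00, 10:40-13:00, 16:15-17:15, 18:20-18:40 (add 8h to convert from UTC-8).
Wei in UTC: 09:00-13:25, 13:35-19:00.
Beatriz in UTC: 09:45-14:00, 15:55-18:10, 18:20-19:00 (subtract 3h to convert from UTC+3).
Aarav ∩ Bianca: 09:05-12:20, 15:45-18:20.
Aarav ∩ Bianca ∩ Oona: 09:40-10:00, 10:40-12:20, 16:15-17:15.
Aarav ∩ Bianca ∩ Oona ∩ Wei: 09:40-10:00, 10:40-12:20, 16:15-17:15.
Aarav ∩ Bianca ∩ Oona ∩ Wei ∩ Beatriz: 09:45-10:00, 10:40-12:20, 16:15-17:15.
The last common window of at least 25 minutes is 16:15-17:15; a 25-minute meeting can start as late as 16:50 and still end by 17:15.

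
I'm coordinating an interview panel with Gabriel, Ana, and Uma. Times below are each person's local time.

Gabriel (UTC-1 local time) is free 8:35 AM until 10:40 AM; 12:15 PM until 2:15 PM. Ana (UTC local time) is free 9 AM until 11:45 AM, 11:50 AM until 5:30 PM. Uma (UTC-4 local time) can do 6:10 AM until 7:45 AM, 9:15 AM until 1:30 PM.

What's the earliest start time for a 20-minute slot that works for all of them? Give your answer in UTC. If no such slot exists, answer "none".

Gabriel in UTC: 09:35-11:40, 13:15-15:15 (add 1h to convert from UTC-1).
Ana in UTC: 09:00-11:45, 11:50-17:30.
Uma in UTC: 10:10-11:45, 13:15-17:30 (add 4h to convert from UTC-4).
Gabriel ∩ Ana: 09:35-11:40, 13:15-15:15.
Gabriel ∩ Ana ∩ Uma: 10:10-11:40, 13:15-15:15.
So the common availability across everyone is 10:10-11:40, 13:15-15:15.
The first common window of at least 20 minutes is 10:10-11:40, so the earliest start is 10:10.

10:10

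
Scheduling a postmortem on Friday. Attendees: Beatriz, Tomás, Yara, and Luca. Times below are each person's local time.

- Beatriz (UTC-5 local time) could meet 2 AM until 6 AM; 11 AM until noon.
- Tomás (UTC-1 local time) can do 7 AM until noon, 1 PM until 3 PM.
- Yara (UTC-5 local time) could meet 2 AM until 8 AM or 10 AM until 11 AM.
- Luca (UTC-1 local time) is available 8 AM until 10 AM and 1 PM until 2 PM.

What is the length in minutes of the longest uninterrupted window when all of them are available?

Beatriz in UTC: 07:00-11:00, 16:00-17:00 (add 5h to convert from UTC-5).
Tomás in UTC: 08:00-13:00, 14:00-16:00 (add 1h to convert from UTC-1).
Yara in UTC: 07:00-13:00, 15:00-16:00 (add 5h to convert from UTC-5).
Luca in UTC: 09:00-11:00, 14:00-15:00 (add 1h to convert from UTC-1).
Beatriz ∩ Tomás: 08:00-11:00.
Beatriz ∩ Tomás ∩ Yara: 08:00-11:00.
Beatriz ∩ Tomás ∩ Yara ∩ Luca: 09:00-11:00.
Those are the intersection windows.
The longest is 09:00-11:00 at 120 minutes.

120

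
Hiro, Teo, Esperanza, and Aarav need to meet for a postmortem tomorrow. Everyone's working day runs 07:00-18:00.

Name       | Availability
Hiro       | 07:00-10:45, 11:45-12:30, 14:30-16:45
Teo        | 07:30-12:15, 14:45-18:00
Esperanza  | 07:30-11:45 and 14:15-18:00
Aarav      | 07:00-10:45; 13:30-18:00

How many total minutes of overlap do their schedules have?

315

Hiro ∩ Teo: 07:30-10:45, 11:45-12:15, 14:45-16:45.
Hiro ∩ Teo ∩ Esperanza: 07:30-10:45, 14:45-16:45.
Hiro ∩ Teo ∩ Esperanza ∩ Aarav: 07:30-10:45, 14:45-16:45.
Summing the common windows: 195 + 120 = 315 minutes.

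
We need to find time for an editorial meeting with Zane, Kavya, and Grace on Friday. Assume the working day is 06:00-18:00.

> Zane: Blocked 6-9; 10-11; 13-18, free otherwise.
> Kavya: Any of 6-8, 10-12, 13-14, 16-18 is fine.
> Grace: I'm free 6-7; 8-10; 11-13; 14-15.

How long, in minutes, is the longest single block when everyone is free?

60

Zane free: 09:00-10:00, 11:00-13:00 (invert busy blocks within the working day).
Kavya free: 06:00-08:00, 10:00-12:00, 13:00-14:00, 16:00-18:00.
Grace free: 06:00-07:00, 08:00-10:00, 11:00-13:00, 14:00-15:00.
Zane ∩ Kavya: 11:00-12:00.
Zane ∩ Kavya ∩ Grace: 11:00-12:00.
The longest is 11:00-12:00 at 60 minutes.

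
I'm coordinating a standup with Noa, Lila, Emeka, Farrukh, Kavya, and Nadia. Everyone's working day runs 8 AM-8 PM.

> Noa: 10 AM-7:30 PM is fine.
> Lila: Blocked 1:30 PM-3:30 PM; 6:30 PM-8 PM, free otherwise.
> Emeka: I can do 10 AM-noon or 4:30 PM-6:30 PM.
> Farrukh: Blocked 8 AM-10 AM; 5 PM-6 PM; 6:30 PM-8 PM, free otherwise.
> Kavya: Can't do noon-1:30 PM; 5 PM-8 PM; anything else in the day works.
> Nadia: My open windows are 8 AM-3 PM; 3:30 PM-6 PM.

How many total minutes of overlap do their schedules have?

150

Noa free: 10:00-19:30.
Lila free: 08:00-13:30, 15:30-18:30 (invert busy blocks within the working day).
Emeka free: 10:00-12:00, 16:30-18:30.
Farrukh free: 10:00-17:00, 18:00-18:30 (invert busy blocks within the working day).
Kavya free: 08:00-12:00, 13:30-17:00 (invert busy blocks within the working day).
Nadia free: 08:00-15:00, 15:30-18:00.
Noa ∩ Lila: 10:00-13:30, 15:30-18:30.
Noa ∩ Lila ∩ Emeka: 10:00-12:00, 16:30-18:30.
Noa ∩ Lila ∩ Emeka ∩ Farrukh: 10:00-12:00, 16:30-17:00, 18:00-18:30.
Noa ∩ Lila ∩ Emeka ∩ Farrukh ∩ Kavya: 10:00-12:00, 16:30-17:00.
Noa ∩ Lila ∩ Emeka ∩ Farrukh ∩ Kavya ∩ Nadia: 10:00-12:00, 16:30-17:00.
Summing the common windows: 120 + 30 = 150 minutes.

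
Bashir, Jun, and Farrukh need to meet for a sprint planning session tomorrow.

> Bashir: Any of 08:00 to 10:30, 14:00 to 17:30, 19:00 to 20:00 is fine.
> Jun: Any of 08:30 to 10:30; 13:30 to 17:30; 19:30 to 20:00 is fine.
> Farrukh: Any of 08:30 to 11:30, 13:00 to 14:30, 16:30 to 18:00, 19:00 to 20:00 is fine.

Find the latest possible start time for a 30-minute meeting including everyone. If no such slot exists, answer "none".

19:30

Bashir ∩ Jun: 08:30-10:30, 14:00-17:30, 19:30-20:00.
Bashir ∩ Jun ∩ Farrukh: 08:30-10:30, 14:00-14:30, 16:30-17:30, 19:30-20:00.
So the common availability across everyone is 08:30-10:30, 14:00-14:30, 16:30-17:30, 19:30-20:00.
The last common window of at least 30 minutes is 19:30-20:00; a 30-minute meeting can start as late as 19:30 and still end by 20:00.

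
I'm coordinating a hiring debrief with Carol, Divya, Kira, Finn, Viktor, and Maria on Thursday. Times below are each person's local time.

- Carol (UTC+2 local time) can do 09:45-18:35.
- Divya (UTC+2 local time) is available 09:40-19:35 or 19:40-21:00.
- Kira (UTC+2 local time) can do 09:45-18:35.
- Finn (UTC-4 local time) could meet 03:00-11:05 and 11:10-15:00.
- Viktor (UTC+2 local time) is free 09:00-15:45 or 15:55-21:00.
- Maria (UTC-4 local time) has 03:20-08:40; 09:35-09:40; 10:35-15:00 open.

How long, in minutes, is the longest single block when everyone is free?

295

Carol in UTC: 07:45-16:35 (subtract 2h to convert from UTC+2).
Divya in UTC: 07:40-17:35, 17:40-19:00 (subtract 2h to convert from UTC+2).
Kira in UTC: 07:45-16:35 (subtract 2h to convert from UTC+2).
Finn in UTC: 07:00-15:05, 15:10-19:00 (add 4h to convert from UTC-4).
Viktor in UTC: 07:00-13:45, 13:55-19:00 (subtract 2h to convert from UTC+2).
Maria in UTC: 07:20-12:40, 13:35-13:40, 14:35-19:00 (add 4h to convert from UTC-4).
Carol ∩ Divya: 07:45-16:35.
Carol ∩ Divya ∩ Kira: 07:45-16:35.
Carol ∩ Divya ∩ Kira ∩ Finn: 07:45-15:05, 15:10-16:35.
Carol ∩ Divya ∩ Kira ∩ Finn ∩ Viktor: 07:45-13:45, 13:55-15:05, 15:10-16:35.
Carol ∩ Divya ∩ Kira ∩ Finn ∩ Viktor ∩ Maria: 07:45-12:40, 13:35-13:40, 14:35-15:05, 15:10-16:35.
The longest is 07:45-12:40 at 295 minutes.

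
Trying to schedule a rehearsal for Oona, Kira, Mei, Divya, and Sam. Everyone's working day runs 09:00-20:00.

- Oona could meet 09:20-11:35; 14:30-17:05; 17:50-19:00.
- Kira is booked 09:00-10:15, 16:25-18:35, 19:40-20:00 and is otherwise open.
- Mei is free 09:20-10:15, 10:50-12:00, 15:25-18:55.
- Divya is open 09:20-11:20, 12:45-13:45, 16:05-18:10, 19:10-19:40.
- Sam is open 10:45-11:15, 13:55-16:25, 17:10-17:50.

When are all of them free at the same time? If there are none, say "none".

10:50-11:15, 16:05-16:25

Oona free: 09:20-11:35, 14:30-17:05, 17:50-19:00.
Kira free: 10:15-16:25, 18:35-19:40 (invert busy blocks within the working day).
Mei free: 09:20-10:15, 10:50-12:00, 15:25-18:55.
Divya free: 09:20-11:20, 12:45-13:45, 16:05-18:10, 19:10-19:40.
Sam free: 10:45-11:15, 13:55-16:25, 17:10-17:50.
Oona ∩ Kira: 10:15-11:35, 14:30-16:25, 18:35-19:00.
Oona ∩ Kira ∩ Mei: 10:50-11:35, 15:25-16:25, 18:35-18:55.
Oona ∩ Kira ∩ Mei ∩ Divya: 10:50-11:20, 16:05-16:25.
Oona ∩ Kira ∩ Mei ∩ Divya ∩ Sam: 10:50-11:15, 16:05-16:25.
So the common availability across everyone is 10:50-11:15, 16:05-16:25.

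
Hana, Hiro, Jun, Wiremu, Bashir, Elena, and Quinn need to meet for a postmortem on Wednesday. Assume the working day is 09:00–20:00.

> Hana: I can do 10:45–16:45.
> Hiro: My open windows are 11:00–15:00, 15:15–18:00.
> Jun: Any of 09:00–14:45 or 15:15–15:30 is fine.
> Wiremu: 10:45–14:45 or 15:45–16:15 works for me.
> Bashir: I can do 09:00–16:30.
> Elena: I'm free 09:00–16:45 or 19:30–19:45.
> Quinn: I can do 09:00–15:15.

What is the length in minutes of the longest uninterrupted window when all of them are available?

225

Hana ∩ Hiro: 11:00-15:00, 15:15-16:45.
Hana ∩ Hiro ∩ Jun: 11:00-14:45, 15:15-15:30.
Hana ∩ Hiro ∩ Jun ∩ Wiremu: 11:00-14:45.
Hana ∩ Hiro ∩ Jun ∩ Wiremu ∩ Bashir: 11:00-14:45.
Hana ∩ Hiro ∩ Jun ∩ Wiremu ∩ Bashir ∩ Elena: 11:00-14:45.
Hana ∩ Hiro ∩ Jun ∩ Wiremu ∩ Bashir ∩ Elena ∩ Quinn: 11:00-14:45.
Those are the intersection windows.
The longest is 11:00-14:45 at 225 minutes.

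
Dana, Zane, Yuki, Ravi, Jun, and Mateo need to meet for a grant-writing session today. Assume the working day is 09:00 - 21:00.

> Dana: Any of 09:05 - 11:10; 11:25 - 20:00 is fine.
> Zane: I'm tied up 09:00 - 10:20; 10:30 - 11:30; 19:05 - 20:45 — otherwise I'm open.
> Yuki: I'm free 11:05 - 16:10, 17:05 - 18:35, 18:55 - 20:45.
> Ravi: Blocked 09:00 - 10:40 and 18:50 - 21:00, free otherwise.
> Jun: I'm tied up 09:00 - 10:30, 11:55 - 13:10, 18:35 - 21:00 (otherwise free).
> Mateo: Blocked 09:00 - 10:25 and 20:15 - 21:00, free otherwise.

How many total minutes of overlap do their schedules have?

295

Dana free: 09:05-11:10, 11:25-20:00.
Zane free: 10:20-10:30, 11:30-19:05, 20:45-21:00 (invert busy blocks within the working day).
Yuki free: 11:05-16:10, 17:05-18:35, 18:55-20:45.
Ravi free: 10:40-18:50 (invert busy blocks within the working day).
Jun free: 10:30-11:55, 13:10-18:35 (invert busy blocks within the working day).
Mateo free: 10:25-20:15 (invert busy blocks within the working day).
Dana ∩ Zane: 10:20-10:30, 11:30-19:05.
Dana ∩ Zane ∩ Yuki: 11:30-16:10, 17:05-18:35, 18:55-19:05.
Dana ∩ Zane ∩ Yuki ∩ Ravi: 11:30-16:10, 17:05-18:35.
Dana ∩ Zane ∩ Yuki ∩ Ravi ∩ Jun: 11:30-11:55, 13:10-16:10, 17:05-18:35.
Dana ∩ Zane ∩ Yuki ∩ Ravi ∩ Jun ∩ Mateo: 11:30-11:55, 13:10-16:10, 17:05-18:35.
Summing the common windows: 25 + 180 + 90 = 295 minutes.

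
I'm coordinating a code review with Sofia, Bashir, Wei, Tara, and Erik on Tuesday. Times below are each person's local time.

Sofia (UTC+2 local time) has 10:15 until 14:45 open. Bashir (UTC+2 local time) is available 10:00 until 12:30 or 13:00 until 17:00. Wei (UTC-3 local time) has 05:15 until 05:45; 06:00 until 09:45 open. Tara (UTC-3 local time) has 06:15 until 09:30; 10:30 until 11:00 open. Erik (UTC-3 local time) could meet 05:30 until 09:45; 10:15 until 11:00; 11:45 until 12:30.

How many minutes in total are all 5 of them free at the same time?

165

Sofia in UTC: 08:15-12:45 (subtract 2h to convert from UTC+2).
Bashir in UTC: 08:00-10:30, 11:00-15:00 (subtract 2h to convert from UTC+2).
Wei in UTC: 08:15-08:45, 09:00-12:45 (add 3h to convert from UTC-3).
Tara in UTC: 09:15-12:30, 13:30-14:00 (add 3h to convert from UTC-3).
Erik in UTC: 08:30-12:45, 13:15-14:00, 14:45-15:30 (add 3h to convert from UTC-3).
Sofia ∩ Bashir: 08:15-10:30, 11:00-12:45.
Sofia ∩ Bashir ∩ Wei: 08:15-08:45, 09:00-10:30, 11:00-12:45.
Sofia ∩ Bashir ∩ Wei ∩ Tara: 09:15-10:30, 11:00-12:30.
Sofia ∩ Bashir ∩ Wei ∩ Tara ∩ Erik: 09:15-10:30, 11:00-12:30.
Those are the intersection windows.
Summing the common windows: 75 + 90 = 165 minutes.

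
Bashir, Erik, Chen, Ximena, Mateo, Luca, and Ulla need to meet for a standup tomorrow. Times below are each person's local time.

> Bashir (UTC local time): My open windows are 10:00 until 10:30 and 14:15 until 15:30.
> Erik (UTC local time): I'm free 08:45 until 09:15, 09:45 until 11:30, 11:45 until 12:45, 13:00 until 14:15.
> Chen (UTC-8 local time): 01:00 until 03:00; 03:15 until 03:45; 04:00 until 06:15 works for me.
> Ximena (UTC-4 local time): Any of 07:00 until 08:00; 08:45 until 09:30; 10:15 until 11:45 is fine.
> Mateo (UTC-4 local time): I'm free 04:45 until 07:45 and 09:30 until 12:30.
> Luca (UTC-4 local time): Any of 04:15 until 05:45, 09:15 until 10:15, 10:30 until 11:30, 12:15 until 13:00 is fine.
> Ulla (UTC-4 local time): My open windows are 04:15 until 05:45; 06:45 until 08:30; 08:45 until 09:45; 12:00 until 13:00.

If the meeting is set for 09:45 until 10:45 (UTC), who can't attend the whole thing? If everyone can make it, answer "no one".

Bashir, Luca, Ulla, Ximena

Bashir in UTC: 10:00-10:30, 14:15-15:30.
Erik in UTC: 08:45-09:15, 09:45-11:30, 11:45-12:45, 13:00-14:15.
Chen in UTC: 09:00-11:00, 11:15-11:45, 12:00-14:15 (add 8h to convert from UTC-8).
Ximena in UTC: 11:00-12:00, 12:45-13:30, 14:15-15:45 (add 4h to convert from UTC-4).
Mateo in UTC: 08:45-11:45, 13:30-16:30 (add 4h to convert from UTC-4).
Luca in UTC: 08:15-09:45, 13:15-14:15, 14:30-15:30, 16:15-17:00 (add 4h to convert from UTC-4).
Ulla in UTC: 08:15-09:45, 10:45-12:30, 12:45-13:45, 16:00-17:00 (add 4h to convert from UTC-4).
Bashir: not fully free for 09:45-10:45. Erik: free for 09:45-10:45. Chen: free for 09:45-10:45. Ximena: not fully free for 09:45-10:45. Mateo: free for 09:45-10:45. Luca: not fully free for 09:45-10:45. Ulla: not fully free for 09:45-10:45.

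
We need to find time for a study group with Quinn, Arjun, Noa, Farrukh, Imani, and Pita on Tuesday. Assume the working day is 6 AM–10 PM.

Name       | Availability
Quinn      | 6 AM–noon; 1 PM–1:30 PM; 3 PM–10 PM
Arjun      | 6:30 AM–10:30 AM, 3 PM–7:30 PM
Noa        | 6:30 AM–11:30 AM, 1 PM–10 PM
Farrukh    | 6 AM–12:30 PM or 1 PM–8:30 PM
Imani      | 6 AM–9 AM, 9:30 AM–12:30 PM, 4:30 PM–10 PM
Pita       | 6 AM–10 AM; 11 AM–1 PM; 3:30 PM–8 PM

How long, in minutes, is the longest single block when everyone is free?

180

Quinn ∩ Arjun: 06:30-10:30, 15:00-19:30.
Quinn ∩ Arjun ∩ Noa: 06:30-10:30, 15:00-19:30.
Quinn ∩ Arjun ∩ Noa ∩ Farrukh: 06:30-10:30, 15:00-19:30.
Quinn ∩ Arjun ∩ Noa ∩ Farrukh ∩ Imani: 06:30-09:00, 09:30-10:30, 16:30-19:30.
Quinn ∩ Arjun ∩ Noa ∩ Farrukh ∩ Imani ∩ Pita: 06:30-09:00, 09:30-10:00, 16:30-19:30.
Those are the intersection windows.
The longest is 16:30-19:30 at 180 minutes.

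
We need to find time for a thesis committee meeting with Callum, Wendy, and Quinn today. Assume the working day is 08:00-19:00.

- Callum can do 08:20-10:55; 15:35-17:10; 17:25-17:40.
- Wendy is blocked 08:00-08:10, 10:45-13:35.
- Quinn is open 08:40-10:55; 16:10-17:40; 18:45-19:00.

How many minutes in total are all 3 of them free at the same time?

200

Callum free: 08:20-10:55, 15:35-17:10, 17:25-17:40.
Wendy free: 08:10-10:45, 13:35-19:00 (invert busy blocks within the working day).
Quinn free: 08:40-10:55, 16:10-17:40, 18:45-19:00.
Callum ∩ Wendy: 08:20-10:45, 15:35-17:10, 17:25-17:40.
Callum ∩ Wendy ∩ Quinn: 08:40-10:45, 16:10-17:10, 17:25-17:40.
Those are the intersection windows.
Summing the common windows: 125 + 60 + 15 = 200 minutes.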